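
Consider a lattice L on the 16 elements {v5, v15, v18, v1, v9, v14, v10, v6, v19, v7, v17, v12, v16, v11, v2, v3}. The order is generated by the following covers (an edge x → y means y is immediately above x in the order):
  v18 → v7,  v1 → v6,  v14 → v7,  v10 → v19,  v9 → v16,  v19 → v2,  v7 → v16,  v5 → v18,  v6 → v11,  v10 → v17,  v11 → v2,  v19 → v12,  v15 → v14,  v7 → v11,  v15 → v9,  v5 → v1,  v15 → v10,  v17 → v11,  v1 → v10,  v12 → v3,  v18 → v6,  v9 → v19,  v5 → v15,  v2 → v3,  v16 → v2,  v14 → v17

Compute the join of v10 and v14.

v17

Common upper bounds of {v10, v14}: v11, v17, v2, v3.
The least among these is v17.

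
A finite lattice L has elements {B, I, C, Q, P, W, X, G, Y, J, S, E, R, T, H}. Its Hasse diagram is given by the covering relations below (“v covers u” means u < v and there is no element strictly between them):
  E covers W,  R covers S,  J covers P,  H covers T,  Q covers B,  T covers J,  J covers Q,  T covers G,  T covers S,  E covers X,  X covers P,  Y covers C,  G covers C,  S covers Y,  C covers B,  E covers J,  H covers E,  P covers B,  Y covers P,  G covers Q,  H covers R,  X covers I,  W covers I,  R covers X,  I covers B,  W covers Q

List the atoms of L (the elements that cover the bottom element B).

The atoms are exactly the elements that cover B: C, I, P, Q.

C, I, P, Q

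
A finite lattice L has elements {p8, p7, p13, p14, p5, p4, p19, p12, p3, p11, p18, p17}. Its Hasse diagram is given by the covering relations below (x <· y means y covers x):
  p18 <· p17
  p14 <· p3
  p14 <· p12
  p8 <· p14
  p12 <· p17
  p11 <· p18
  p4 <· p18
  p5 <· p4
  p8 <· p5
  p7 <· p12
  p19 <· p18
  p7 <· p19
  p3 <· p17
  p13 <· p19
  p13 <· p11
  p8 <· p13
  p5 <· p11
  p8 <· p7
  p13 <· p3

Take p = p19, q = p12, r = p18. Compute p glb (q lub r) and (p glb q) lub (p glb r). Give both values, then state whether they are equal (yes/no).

p19; p19; yes

q lub r = p17, so p glb (q lub r) = p19 glb p17 = p19.
p glb q = p7 and p glb r = p19, so (p glb q) lub (p glb r) = p7 lub p19 = p19.
Equal: yes.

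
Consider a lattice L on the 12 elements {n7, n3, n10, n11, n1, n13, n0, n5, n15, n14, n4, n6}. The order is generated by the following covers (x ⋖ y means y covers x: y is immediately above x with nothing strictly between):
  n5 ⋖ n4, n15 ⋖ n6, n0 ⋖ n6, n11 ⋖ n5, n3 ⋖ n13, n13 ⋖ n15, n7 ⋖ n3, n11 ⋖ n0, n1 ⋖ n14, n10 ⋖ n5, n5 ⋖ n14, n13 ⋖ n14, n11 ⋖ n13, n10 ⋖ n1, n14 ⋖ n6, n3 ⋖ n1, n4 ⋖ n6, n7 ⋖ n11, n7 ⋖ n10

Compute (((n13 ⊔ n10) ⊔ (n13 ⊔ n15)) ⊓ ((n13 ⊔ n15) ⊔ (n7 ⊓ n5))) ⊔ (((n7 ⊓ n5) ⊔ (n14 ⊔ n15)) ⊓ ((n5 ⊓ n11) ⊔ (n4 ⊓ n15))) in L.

n15

n13 ∨ n10 = n14
n13 ∨ n15 = n15
n14 ∨ n15 = n6
n13 ∨ n15 = n15
n7 ∧ n5 = n7
n15 ∨ n7 = n15
n6 ∧ n15 = n15
n7 ∧ n5 = n7
n14 ∨ n15 = n6
n7 ∨ n6 = n6
n5 ∧ n11 = n11
n4 ∧ n15 = n11
n11 ∨ n11 = n11
n6 ∧ n11 = n11
n15 ∨ n11 = n15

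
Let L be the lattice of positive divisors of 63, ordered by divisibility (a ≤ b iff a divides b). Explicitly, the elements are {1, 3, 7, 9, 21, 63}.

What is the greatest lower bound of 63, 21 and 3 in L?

3

Common lower bounds of {63, 21, 3}: 1, 3.
The greatest among these is 3.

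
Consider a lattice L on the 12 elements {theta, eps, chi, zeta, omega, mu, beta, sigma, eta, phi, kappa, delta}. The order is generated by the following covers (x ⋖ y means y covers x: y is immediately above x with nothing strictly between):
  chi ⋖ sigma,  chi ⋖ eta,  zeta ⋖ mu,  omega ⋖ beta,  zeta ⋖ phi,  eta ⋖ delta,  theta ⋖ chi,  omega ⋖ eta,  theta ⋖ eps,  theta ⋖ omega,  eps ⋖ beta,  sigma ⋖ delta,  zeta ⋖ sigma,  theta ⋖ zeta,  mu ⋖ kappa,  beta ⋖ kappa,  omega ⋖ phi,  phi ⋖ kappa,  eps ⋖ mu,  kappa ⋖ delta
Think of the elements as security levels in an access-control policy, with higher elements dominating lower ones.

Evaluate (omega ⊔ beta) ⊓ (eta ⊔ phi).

omega ∨ beta = beta
eta ∨ phi = delta
beta ∧ delta = beta

beta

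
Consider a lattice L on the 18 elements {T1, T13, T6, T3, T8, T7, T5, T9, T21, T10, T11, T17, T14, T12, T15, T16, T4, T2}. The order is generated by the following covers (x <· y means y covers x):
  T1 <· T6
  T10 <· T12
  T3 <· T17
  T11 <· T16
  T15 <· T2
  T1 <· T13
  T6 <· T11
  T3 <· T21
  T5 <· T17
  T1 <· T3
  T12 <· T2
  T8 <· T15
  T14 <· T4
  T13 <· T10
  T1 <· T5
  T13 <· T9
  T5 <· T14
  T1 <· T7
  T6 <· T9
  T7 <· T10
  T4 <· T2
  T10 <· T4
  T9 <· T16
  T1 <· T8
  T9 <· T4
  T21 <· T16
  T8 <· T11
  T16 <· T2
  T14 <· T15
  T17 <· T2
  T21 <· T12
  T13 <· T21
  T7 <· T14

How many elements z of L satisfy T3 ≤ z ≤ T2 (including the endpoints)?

The interval [T3, T2] = {T12, T16, T17, T2, T21, T3}, which has 6 elements.

6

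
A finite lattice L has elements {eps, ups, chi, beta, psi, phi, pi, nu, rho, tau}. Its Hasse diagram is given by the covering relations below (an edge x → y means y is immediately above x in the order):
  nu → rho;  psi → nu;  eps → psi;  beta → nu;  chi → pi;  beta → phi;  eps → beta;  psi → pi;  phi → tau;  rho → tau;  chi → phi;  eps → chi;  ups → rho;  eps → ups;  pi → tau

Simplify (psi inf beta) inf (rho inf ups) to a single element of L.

eps

psi ∧ beta = eps
rho ∧ ups = ups
eps ∧ ups = eps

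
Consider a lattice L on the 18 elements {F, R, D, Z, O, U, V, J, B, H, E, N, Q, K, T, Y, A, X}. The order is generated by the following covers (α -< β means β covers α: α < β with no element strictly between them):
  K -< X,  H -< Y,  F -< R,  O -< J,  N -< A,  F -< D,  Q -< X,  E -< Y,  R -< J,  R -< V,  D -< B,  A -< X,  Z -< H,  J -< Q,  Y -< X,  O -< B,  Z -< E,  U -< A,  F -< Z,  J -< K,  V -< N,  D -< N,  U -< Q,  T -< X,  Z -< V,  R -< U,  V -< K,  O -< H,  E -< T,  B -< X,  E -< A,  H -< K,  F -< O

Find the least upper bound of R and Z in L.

V

Common upper bounds of {R, Z}: A, K, N, V, X.
The least among these is V.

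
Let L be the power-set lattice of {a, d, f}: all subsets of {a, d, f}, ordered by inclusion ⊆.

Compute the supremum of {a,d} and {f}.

Common upper bounds of {{a,d}, {f}}: {a,d,f}.
The least among these is {a,d,f}.

{a,d,f}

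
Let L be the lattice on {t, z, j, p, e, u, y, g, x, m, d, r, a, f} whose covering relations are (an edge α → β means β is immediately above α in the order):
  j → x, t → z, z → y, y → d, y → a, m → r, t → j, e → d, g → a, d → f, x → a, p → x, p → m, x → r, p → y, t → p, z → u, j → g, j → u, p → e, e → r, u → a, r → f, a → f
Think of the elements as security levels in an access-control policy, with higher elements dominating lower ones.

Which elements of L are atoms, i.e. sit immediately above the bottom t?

j, p, z

The atoms are exactly the elements that cover t: j, p, z.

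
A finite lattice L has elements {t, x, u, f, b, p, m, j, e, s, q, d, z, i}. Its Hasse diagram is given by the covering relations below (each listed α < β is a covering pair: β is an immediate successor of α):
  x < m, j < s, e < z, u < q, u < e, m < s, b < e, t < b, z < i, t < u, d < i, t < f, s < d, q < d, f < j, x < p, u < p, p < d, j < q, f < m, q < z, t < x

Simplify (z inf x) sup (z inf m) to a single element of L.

z ∧ x = t
z ∧ m = f
t ∨ f = f

f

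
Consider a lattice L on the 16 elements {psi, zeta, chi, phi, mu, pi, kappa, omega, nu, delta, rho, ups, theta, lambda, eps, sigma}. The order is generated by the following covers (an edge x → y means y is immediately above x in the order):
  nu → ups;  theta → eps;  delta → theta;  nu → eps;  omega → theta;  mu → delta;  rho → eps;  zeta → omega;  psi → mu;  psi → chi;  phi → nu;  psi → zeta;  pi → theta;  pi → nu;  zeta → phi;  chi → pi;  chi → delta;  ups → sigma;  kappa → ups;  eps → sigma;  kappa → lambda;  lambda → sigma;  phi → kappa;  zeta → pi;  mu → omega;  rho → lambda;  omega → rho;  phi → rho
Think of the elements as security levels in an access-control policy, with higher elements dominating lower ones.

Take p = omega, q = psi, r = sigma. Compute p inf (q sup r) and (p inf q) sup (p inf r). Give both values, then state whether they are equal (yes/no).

omega; omega; yes

q sup r = sigma, so p inf (q sup r) = omega inf sigma = omega.
p inf q = psi and p inf r = omega, so (p inf q) sup (p inf r) = psi sup omega = omega.
Equal: yes.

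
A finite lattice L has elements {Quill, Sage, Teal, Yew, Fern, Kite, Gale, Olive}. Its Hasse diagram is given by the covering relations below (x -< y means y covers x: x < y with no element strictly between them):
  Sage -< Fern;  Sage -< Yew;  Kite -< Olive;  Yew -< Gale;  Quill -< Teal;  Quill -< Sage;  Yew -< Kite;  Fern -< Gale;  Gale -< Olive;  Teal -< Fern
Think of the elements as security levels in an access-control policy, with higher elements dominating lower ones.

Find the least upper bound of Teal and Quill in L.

Common upper bounds of {Teal, Quill}: Fern, Gale, Olive, Teal.
The least among these is Teal.

Teal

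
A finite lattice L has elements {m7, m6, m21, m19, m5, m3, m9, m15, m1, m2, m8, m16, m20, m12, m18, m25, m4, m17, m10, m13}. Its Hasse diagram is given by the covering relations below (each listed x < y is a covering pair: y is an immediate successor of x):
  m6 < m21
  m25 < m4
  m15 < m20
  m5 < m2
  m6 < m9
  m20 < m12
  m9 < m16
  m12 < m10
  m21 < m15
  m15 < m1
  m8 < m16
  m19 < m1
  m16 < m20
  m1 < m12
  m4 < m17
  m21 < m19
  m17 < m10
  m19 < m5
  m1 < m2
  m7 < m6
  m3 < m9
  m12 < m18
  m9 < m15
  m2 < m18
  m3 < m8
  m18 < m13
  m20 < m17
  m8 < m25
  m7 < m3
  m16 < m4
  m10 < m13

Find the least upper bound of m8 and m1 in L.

m12

Common upper bounds of {m8, m1}: m10, m12, m13, m18.
The least among these is m12.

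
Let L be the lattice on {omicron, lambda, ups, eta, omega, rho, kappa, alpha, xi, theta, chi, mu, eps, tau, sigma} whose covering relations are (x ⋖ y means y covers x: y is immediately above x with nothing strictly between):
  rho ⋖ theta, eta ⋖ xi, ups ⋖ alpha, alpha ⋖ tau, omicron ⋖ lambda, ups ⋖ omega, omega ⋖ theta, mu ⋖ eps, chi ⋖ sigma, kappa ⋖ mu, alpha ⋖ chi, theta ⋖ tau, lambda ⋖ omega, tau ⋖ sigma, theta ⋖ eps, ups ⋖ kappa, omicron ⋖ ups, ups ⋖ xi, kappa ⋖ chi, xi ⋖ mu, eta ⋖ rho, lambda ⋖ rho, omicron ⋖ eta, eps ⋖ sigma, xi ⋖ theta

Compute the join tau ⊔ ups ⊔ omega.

tau

Common upper bounds of {tau, ups, omega}: sigma, tau.
The least among these is tau.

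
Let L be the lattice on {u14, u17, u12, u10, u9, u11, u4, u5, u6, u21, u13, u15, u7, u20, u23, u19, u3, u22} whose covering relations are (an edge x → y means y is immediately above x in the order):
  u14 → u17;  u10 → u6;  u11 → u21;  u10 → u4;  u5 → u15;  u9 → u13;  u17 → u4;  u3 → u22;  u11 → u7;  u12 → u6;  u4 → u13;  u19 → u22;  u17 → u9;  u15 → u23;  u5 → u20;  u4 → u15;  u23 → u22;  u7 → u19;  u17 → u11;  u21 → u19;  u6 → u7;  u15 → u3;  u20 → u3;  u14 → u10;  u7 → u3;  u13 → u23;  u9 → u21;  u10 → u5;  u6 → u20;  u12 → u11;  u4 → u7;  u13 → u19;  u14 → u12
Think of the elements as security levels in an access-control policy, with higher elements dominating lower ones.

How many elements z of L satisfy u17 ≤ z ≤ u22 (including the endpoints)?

The interval [u17, u22] = {u11, u13, u15, u17, u19, u21, u22, u23, u3, u4, u7, u9}, which has 12 elements.

12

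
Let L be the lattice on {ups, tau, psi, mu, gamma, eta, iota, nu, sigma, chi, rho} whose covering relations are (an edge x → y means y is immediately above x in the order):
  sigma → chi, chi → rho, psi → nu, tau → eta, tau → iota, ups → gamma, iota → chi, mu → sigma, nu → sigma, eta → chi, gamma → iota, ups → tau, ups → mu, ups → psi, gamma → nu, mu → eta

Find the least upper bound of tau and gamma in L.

iota

Common upper bounds of {tau, gamma}: chi, iota, rho.
The least among these is iota.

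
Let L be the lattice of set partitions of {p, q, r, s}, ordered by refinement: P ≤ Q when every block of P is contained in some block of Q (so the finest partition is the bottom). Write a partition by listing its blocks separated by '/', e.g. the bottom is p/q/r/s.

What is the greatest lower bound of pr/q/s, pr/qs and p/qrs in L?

p/q/r/s

Common lower bounds of {pr/q/s, pr/qs, p/qrs}: p/q/r/s.
The greatest among these is p/q/r/s.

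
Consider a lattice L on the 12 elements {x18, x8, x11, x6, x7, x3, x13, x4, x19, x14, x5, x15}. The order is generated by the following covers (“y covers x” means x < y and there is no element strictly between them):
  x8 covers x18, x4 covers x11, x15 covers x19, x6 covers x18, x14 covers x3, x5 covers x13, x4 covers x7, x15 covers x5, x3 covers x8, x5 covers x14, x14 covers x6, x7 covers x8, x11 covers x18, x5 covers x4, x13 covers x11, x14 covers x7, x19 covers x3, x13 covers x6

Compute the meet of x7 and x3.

x8

Common lower bounds of {x7, x3}: x18, x8.
The greatest among these is x8.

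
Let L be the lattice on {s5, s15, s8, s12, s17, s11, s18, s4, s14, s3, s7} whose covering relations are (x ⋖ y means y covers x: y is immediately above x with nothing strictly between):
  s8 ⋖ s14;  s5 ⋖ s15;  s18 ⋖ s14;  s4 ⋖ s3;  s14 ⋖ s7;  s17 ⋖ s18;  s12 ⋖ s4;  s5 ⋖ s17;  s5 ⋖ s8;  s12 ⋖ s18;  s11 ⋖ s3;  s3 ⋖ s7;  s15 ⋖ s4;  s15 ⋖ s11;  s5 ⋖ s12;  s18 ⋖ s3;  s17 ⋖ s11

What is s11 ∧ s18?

s17

Common lower bounds of {s11, s18}: s17, s5.
The greatest among these is s17.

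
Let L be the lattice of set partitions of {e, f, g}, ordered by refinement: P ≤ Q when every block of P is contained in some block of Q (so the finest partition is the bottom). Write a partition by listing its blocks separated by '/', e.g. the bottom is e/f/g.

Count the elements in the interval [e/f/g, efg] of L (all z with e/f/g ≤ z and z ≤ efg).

The interval [e/f/g, efg] = {e/f/g, e/fg, ef/g, efg, eg/f}, which has 5 elements.

5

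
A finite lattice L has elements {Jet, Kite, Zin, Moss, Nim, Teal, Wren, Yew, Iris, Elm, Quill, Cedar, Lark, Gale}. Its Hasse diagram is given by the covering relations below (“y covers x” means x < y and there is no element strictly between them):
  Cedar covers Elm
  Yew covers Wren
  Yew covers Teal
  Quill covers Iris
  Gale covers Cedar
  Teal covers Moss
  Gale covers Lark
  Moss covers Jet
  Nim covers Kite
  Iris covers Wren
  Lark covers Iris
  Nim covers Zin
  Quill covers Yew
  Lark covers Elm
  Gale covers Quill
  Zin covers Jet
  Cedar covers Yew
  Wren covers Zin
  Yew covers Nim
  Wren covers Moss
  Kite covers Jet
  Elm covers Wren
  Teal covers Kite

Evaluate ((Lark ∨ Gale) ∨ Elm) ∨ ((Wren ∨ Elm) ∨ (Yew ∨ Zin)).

Gale

Lark ∨ Gale = Gale
Gale ∨ Elm = Gale
Wren ∨ Elm = Elm
Yew ∨ Zin = Yew
Elm ∨ Yew = Cedar
Gale ∨ Cedar = Gale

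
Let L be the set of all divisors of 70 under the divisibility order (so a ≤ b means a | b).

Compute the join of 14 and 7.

In the divisibility order, the join is the least common multiple: lcm(14, 7) = 14.

14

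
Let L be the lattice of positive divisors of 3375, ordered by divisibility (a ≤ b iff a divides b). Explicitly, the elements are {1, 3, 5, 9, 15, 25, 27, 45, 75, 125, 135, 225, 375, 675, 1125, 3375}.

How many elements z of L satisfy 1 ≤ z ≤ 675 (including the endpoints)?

The interval [1, 675] = {1, 135, 15, 225, 25, 27, 3, 45, 5, 675, 75, 9}, which has 12 elements.

12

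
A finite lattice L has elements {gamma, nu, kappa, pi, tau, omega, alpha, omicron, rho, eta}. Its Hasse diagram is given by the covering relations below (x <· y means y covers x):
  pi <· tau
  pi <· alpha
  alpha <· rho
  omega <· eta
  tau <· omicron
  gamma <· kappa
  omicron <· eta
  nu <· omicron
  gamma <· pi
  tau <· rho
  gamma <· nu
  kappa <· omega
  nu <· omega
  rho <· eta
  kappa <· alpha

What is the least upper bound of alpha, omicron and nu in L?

Common upper bounds of {alpha, omicron, nu}: eta.
The least among these is eta.

eta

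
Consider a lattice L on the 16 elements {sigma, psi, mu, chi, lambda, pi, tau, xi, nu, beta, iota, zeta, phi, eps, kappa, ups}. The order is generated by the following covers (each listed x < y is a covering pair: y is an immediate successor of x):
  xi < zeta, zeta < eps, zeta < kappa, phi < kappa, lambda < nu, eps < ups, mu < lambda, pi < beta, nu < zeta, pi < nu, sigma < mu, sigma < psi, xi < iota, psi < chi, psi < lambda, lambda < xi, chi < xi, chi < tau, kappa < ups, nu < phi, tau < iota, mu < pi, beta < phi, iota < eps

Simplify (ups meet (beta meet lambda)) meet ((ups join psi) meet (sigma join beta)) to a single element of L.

mu

beta ∧ lambda = mu
ups ∧ mu = mu
ups ∨ psi = ups
sigma ∨ beta = beta
ups ∧ beta = beta
mu ∧ beta = mu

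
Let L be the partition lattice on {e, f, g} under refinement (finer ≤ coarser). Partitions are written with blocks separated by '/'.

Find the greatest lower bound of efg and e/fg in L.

e/fg

The meet (common refinement) of efg and e/fg intersects blocks pairwise, giving e/fg.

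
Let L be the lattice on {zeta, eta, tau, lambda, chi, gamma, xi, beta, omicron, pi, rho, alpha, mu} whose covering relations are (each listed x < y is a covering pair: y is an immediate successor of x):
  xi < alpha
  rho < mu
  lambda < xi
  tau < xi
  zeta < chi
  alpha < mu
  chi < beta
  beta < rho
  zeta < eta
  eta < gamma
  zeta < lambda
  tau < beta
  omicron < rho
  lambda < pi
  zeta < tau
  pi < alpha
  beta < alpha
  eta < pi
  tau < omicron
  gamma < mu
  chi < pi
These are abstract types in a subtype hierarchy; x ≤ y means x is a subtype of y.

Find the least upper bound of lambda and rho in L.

mu

Common upper bounds of {lambda, rho}: mu.
The least among these is mu.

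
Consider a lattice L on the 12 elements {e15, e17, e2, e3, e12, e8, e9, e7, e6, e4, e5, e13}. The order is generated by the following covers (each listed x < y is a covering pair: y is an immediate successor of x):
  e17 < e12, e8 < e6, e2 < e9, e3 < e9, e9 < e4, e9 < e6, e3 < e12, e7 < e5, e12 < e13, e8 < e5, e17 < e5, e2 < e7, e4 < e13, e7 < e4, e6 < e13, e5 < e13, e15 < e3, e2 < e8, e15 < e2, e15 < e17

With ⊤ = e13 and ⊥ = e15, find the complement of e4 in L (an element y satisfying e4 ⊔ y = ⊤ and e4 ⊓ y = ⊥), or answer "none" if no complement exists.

e17

Need y with e4 ∨ y = e13 and e4 ∧ y = e15.
Checking each element gives: e17.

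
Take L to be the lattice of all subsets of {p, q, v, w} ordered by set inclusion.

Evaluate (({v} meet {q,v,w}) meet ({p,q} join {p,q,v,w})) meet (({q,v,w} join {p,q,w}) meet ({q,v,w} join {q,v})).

{v}

{v} ∧ {q,v,w} = {v}
{p,q} ∨ {p,q,v,w} = {p,q,v,w}
{v} ∧ {p,q,v,w} = {v}
{q,v,w} ∨ {p,q,w} = {p,q,v,w}
{q,v,w} ∨ {q,v} = {q,v,w}
{p,q,v,w} ∧ {q,v,w} = {q,v,w}
{v} ∧ {q,v,w} = {v}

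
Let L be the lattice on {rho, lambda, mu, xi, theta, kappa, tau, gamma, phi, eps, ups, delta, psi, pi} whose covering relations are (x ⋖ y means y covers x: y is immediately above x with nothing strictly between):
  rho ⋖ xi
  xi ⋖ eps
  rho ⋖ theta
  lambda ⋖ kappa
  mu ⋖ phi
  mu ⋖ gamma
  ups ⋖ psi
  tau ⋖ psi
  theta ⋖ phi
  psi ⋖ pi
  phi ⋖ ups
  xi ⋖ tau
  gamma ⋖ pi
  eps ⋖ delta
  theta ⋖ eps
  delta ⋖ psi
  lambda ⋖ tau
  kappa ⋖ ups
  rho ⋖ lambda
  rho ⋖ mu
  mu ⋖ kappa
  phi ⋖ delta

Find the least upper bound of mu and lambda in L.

kappa

Common upper bounds of {mu, lambda}: kappa, pi, psi, ups.
The least among these is kappa.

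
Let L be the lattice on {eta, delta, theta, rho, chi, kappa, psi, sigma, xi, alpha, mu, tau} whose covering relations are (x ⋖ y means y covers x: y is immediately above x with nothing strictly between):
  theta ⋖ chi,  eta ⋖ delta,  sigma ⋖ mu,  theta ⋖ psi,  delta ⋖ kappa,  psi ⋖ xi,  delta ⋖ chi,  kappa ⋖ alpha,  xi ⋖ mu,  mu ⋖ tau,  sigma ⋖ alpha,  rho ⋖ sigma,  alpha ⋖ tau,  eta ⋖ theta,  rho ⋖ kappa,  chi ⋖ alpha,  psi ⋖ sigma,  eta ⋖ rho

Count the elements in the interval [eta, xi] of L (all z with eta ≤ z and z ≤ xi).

The interval [eta, xi] = {eta, psi, theta, xi}, which has 4 elements.

4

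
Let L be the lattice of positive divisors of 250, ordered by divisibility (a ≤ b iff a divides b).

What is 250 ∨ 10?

250

In the divisibility order, the join is the least common multiple: lcm(250, 10) = 250.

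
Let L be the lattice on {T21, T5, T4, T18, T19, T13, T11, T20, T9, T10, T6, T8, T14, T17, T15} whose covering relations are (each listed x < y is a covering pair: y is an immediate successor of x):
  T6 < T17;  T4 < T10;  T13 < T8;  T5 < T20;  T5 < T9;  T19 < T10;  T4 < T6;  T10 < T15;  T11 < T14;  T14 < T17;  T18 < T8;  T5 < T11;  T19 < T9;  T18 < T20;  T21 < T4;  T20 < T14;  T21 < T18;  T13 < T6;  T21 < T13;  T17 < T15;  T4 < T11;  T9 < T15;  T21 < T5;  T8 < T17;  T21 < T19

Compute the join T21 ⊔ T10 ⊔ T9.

Common upper bounds of {T21, T10, T9}: T15.
The least among these is T15.

T15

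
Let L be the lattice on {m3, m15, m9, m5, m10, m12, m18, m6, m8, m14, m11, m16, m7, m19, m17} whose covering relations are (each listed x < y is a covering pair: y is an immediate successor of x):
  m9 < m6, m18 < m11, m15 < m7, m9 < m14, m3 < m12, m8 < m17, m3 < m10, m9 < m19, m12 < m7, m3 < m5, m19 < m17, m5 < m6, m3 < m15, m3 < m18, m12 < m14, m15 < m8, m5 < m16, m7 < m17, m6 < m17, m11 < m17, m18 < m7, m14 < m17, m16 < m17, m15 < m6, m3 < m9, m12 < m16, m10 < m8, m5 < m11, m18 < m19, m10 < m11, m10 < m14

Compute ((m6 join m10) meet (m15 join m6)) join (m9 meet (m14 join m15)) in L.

m6 ∨ m10 = m17
m15 ∨ m6 = m6
m17 ∧ m6 = m6
m14 ∨ m15 = m17
m9 ∧ m17 = m9
m6 ∨ m9 = m6

m6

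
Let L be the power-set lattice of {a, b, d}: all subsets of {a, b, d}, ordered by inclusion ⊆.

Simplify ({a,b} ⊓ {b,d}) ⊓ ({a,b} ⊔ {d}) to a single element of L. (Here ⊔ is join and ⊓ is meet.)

{a,b} ∧ {b,d} = {b}
{a,b} ∨ {d} = {a,b,d}
{b} ∧ {a,b,d} = {b}

{b}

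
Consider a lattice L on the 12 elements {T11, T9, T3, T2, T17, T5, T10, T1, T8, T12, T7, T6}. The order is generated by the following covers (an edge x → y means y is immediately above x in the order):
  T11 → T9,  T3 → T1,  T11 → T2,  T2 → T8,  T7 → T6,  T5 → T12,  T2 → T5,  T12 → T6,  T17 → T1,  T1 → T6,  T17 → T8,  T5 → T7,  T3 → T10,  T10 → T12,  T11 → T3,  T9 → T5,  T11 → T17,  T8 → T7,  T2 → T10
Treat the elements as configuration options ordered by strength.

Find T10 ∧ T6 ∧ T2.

T2

Common lower bounds of {T10, T6, T2}: T11, T2.
The greatest among these is T2.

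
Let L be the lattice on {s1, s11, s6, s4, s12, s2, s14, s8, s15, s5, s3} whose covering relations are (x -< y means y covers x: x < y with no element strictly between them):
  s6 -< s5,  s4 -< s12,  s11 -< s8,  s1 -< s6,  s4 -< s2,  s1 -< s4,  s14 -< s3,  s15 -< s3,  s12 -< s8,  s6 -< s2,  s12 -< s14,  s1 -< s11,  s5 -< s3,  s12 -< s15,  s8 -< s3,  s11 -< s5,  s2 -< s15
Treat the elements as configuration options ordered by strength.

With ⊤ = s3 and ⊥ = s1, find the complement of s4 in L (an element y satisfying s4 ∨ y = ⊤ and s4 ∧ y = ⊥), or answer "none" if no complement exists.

s5

Need y with s4 ∨ y = s3 and s4 ∧ y = s1.
Checking each element gives: s5.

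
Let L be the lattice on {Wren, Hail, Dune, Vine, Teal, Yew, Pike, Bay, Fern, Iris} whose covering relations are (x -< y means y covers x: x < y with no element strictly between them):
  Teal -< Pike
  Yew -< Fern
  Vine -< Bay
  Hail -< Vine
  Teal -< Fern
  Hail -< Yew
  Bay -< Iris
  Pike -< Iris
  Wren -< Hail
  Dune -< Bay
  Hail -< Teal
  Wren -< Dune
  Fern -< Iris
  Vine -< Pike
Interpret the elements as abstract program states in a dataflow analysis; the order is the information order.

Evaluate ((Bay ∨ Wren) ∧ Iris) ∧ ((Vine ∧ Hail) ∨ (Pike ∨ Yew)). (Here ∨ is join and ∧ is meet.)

Bay ∨ Wren = Bay
Bay ∧ Iris = Bay
Vine ∧ Hail = Hail
Pike ∨ Yew = Iris
Hail ∨ Iris = Iris
Bay ∧ Iris = Bay

Bay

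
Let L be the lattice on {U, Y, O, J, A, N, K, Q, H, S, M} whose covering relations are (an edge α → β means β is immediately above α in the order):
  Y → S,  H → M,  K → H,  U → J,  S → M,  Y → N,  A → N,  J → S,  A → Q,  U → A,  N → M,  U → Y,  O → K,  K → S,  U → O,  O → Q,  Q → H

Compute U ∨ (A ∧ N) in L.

A

A ∧ N = A
U ∨ A = A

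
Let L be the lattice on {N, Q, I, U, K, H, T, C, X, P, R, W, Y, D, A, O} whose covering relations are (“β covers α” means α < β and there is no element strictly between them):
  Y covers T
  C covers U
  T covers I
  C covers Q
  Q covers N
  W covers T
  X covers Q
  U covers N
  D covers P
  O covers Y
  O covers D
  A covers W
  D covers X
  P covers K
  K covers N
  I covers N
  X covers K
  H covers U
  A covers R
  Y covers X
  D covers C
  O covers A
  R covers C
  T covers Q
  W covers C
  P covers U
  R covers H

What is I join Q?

T

Common upper bounds of {I, Q}: A, O, T, W, Y.
The least among these is T.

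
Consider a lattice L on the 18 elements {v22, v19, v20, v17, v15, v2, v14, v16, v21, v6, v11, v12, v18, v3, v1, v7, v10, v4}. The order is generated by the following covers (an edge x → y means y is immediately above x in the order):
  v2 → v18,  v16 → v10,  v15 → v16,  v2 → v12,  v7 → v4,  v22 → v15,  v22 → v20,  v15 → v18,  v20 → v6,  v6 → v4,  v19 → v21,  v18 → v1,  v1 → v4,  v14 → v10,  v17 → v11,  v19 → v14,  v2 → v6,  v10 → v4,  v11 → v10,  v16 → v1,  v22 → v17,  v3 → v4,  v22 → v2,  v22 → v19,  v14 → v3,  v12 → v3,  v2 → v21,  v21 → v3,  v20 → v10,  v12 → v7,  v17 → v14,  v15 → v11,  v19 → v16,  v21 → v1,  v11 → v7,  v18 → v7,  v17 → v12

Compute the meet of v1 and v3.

Common lower bounds of {v1, v3}: v19, v2, v21, v22.
The greatest among these is v21.

v21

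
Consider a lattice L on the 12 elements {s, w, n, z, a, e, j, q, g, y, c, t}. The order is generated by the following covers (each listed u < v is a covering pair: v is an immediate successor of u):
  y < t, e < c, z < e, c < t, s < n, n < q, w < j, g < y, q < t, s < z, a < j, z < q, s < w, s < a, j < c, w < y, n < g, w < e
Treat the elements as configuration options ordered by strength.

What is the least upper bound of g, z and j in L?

t

Common upper bounds of {g, z, j}: t.
The least among these is t.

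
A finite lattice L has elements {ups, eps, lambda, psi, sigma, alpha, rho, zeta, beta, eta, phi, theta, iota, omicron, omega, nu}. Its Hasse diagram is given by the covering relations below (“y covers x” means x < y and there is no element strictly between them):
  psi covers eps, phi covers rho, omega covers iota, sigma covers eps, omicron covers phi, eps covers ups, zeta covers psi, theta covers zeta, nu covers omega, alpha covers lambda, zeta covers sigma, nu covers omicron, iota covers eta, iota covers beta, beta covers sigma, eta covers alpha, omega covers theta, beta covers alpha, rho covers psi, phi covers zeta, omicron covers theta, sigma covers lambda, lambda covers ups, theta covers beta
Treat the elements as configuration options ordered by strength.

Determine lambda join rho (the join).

phi

Common upper bounds of {lambda, rho}: nu, omicron, phi.
The least among these is phi.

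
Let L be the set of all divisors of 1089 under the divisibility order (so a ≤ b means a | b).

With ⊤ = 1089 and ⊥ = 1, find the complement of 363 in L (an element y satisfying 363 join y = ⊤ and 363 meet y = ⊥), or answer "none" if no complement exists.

For every candidate y, either 363 ∨ y ≠ 1089 or 363 ∧ y ≠ 1; no complement exists.

none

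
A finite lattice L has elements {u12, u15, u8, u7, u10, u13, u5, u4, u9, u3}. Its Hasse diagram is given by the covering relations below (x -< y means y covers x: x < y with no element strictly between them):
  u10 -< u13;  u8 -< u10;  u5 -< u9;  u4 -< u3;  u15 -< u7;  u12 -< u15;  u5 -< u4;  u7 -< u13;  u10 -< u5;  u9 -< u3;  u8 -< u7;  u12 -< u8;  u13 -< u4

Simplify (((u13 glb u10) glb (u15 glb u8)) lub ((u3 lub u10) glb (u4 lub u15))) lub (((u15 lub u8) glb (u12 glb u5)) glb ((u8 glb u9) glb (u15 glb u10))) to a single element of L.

u13 ∧ u10 = u10
u15 ∧ u8 = u12
u10 ∧ u12 = u12
u3 ∨ u10 = u3
u4 ∨ u15 = u4
u3 ∧ u4 = u4
u12 ∨ u4 = u4
u15 ∨ u8 = u7
u12 ∧ u5 = u12
u7 ∧ u12 = u12
u8 ∧ u9 = u8
u15 ∧ u10 = u12
u8 ∧ u12 = u12
u12 ∧ u12 = u12
u4 ∨ u12 = u4

u4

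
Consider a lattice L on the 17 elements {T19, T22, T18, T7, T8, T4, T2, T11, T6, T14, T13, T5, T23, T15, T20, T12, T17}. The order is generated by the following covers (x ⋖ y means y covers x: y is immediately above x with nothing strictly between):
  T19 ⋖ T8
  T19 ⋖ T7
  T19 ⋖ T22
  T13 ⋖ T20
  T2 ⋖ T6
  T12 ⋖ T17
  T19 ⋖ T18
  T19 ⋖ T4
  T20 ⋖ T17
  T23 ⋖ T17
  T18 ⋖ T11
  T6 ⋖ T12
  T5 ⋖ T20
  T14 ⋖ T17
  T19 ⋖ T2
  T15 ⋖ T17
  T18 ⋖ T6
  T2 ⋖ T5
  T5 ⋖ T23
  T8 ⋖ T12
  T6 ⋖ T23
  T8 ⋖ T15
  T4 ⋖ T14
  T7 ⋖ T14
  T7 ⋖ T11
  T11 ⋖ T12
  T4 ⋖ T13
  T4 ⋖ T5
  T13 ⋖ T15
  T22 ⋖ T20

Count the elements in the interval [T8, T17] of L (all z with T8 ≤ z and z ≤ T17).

The interval [T8, T17] = {T12, T15, T17, T8}, which has 4 elements.

4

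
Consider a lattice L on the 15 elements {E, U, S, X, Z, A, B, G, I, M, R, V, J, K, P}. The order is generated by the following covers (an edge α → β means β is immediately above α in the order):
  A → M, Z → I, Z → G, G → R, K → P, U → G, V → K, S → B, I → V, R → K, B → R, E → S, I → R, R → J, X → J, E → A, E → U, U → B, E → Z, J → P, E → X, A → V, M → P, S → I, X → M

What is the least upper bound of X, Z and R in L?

Common upper bounds of {X, Z, R}: J, P.
The least among these is J.

J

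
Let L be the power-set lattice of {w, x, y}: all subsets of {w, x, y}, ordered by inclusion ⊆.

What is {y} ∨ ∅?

Under ⊆, join is union: {y} ∪ ∅ = {y}.

{y}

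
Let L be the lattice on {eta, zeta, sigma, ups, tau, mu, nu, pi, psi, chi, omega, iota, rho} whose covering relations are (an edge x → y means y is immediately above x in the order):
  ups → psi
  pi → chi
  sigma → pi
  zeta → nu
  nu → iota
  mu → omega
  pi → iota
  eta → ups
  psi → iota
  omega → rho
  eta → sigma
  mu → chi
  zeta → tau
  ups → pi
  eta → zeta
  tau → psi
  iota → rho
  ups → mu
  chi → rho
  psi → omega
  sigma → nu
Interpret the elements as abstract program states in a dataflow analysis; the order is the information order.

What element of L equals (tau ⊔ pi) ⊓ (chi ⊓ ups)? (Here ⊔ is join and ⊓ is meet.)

ups

tau ∨ pi = iota
chi ∧ ups = ups
iota ∧ ups = ups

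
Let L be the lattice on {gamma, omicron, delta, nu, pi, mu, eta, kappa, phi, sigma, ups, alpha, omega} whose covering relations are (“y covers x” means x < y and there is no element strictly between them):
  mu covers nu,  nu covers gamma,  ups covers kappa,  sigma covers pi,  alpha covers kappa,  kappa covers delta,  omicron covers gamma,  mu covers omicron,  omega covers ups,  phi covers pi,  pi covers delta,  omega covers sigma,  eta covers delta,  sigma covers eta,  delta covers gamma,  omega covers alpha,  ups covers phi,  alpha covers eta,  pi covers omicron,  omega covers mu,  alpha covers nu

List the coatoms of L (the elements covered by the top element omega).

The coatoms are exactly the elements covered by omega: alpha, mu, sigma, ups.

alpha, mu, sigma, ups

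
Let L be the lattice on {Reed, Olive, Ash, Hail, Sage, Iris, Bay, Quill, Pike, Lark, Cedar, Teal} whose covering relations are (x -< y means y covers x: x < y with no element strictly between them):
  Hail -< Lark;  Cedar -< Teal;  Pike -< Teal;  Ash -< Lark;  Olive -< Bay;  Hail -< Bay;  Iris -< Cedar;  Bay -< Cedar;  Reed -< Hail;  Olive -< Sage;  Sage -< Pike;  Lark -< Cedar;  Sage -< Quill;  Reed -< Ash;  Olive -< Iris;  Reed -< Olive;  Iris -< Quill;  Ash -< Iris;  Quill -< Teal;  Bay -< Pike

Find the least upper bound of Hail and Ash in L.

Lark

Common upper bounds of {Hail, Ash}: Cedar, Lark, Teal.
The least among these is Lark.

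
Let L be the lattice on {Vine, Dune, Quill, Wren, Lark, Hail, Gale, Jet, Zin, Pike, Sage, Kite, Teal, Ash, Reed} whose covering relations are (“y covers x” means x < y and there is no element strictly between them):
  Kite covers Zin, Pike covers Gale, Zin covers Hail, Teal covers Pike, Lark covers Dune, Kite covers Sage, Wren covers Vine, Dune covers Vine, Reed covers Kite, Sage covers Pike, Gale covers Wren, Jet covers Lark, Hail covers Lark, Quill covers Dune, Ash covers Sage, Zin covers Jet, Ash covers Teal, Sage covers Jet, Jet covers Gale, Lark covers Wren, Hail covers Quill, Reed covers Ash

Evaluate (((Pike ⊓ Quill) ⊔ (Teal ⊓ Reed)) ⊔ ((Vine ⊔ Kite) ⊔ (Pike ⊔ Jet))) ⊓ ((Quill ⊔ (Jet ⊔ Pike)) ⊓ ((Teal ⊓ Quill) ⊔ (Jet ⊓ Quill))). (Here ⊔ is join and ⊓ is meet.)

Dune

Pike ∧ Quill = Vine
Teal ∧ Reed = Teal
Vine ∨ Teal = Teal
Vine ∨ Kite = Kite
Pike ∨ Jet = Sage
Kite ∨ Sage = Kite
Teal ∨ Kite = Reed
Jet ∨ Pike = Sage
Quill ∨ Sage = Kite
Teal ∧ Quill = Vine
Jet ∧ Quill = Dune
Vine ∨ Dune = Dune
Kite ∧ Dune = Dune
Reed ∧ Dune = Dune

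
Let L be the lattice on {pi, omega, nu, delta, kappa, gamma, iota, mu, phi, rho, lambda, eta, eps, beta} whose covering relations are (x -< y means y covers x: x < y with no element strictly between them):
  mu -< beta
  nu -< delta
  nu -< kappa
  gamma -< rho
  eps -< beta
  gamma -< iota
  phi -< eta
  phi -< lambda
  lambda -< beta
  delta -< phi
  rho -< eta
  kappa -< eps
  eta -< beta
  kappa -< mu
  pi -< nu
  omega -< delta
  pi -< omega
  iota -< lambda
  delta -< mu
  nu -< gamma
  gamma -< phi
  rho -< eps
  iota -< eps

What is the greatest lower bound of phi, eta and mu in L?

delta

Common lower bounds of {phi, eta, mu}: delta, nu, omega, pi.
The greatest among these is delta.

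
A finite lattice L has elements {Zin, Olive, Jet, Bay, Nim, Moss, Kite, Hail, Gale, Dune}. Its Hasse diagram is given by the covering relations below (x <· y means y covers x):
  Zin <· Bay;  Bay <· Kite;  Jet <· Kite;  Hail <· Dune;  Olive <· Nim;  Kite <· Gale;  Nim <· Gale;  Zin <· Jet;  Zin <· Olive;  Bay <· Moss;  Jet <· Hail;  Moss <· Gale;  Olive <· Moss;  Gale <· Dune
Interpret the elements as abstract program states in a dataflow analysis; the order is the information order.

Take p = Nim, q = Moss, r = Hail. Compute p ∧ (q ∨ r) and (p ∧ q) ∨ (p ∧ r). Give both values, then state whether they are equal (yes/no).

q ∨ r = Dune, so p ∧ (q ∨ r) = Nim ∧ Dune = Nim.
p ∧ q = Olive and p ∧ r = Zin, so (p ∧ q) ∨ (p ∧ r) = Olive ∨ Zin = Olive.
Equal: no.

Nim; Olive; no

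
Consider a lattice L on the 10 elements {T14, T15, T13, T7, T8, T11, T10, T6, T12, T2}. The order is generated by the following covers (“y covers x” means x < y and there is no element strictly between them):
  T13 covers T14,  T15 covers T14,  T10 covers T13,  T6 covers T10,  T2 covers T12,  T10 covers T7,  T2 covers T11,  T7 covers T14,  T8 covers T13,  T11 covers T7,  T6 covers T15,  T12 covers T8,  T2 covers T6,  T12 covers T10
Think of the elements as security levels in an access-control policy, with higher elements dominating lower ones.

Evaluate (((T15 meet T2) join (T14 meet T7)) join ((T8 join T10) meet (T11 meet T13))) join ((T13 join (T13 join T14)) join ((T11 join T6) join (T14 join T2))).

T15 ∧ T2 = T15
T14 ∧ T7 = T14
T15 ∨ T14 = T15
T8 ∨ T10 = T12
T11 ∧ T13 = T14
T12 ∧ T14 = T14
T15 ∨ T14 = T15
T13 ∨ T14 = T13
T13 ∨ T13 = T13
T11 ∨ T6 = T2
T14 ∨ T2 = T2
T2 ∨ T2 = T2
T13 ∨ T2 = T2
T15 ∨ T2 = T2

T2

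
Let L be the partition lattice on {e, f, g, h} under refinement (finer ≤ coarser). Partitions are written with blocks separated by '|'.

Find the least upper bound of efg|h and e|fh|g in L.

efgh

Common upper bounds of {efg|h, e|fh|g}: efgh.
The least among these is efgh.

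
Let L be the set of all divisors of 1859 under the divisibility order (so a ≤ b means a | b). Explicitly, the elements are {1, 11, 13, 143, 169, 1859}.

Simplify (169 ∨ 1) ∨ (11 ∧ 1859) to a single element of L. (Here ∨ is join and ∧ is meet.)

169 ∨ 1 = 169
11 ∧ 1859 = 11
169 ∨ 11 = 1859

1859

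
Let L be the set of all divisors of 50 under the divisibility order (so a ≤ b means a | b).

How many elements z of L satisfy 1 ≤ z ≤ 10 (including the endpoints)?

The interval [1, 10] = {1, 10, 2, 5}, which has 4 elements.

4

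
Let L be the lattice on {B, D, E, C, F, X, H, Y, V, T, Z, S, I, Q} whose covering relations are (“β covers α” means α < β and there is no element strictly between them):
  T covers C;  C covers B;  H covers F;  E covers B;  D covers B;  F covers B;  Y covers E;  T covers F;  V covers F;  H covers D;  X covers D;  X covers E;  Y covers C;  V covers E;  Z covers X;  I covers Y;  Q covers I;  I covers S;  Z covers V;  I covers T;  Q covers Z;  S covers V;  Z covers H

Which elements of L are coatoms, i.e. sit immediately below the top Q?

I, Z

The coatoms are exactly the elements covered by Q: I, Z.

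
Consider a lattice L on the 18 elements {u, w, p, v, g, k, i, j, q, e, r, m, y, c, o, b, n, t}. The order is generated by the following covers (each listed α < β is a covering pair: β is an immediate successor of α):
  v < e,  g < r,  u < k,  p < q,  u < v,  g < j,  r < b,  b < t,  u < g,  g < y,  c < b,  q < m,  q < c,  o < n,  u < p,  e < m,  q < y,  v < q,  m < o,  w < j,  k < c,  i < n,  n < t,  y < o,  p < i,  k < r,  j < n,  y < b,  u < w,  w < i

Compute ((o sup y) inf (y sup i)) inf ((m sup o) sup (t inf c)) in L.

o

o ∨ y = o
y ∨ i = n
o ∧ n = o
m ∨ o = o
t ∧ c = c
o ∨ c = t
o ∧ t = o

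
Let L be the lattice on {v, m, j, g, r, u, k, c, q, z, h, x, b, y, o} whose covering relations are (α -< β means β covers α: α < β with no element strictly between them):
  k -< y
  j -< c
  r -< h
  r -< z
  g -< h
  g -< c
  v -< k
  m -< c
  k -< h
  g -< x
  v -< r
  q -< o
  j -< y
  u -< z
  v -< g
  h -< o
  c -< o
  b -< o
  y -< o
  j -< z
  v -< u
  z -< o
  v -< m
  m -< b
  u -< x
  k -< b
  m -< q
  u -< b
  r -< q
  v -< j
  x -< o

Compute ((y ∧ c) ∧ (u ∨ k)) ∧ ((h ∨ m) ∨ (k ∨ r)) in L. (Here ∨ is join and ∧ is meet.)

v

y ∧ c = j
u ∨ k = b
j ∧ b = v
h ∨ m = o
k ∨ r = h
o ∨ h = o
v ∧ o = v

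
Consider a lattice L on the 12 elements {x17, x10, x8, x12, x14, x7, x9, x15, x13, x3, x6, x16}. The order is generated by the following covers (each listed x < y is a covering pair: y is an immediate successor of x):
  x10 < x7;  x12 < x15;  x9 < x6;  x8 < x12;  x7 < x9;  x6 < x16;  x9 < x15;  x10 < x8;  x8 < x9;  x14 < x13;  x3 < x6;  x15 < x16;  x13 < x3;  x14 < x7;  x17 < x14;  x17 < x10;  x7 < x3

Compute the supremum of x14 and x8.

Common upper bounds of {x14, x8}: x15, x16, x6, x9.
The least among these is x9.

x9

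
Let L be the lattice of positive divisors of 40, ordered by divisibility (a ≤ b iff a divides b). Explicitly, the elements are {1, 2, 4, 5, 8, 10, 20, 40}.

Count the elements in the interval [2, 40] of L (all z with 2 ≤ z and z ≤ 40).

The interval [2, 40] = {10, 2, 20, 4, 40, 8}, which has 6 elements.

6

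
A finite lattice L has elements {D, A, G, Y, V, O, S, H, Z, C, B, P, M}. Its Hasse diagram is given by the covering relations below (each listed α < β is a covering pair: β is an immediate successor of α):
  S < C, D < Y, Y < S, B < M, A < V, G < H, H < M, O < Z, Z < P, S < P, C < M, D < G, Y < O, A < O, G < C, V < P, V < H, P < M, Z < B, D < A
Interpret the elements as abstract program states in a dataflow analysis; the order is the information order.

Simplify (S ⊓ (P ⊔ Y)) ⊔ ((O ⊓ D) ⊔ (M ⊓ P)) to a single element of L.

P ∨ Y = P
S ∧ P = S
O ∧ D = D
M ∧ P = P
D ∨ P = P
S ∨ P = P

P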